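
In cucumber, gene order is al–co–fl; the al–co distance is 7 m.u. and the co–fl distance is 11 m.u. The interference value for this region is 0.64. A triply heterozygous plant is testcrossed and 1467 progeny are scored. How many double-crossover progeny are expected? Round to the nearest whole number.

4

Map distances give recombination frequencies of 0.070 and 0.110 for the two intervals.
With interference 0.64 (so coincidence = 0.36), expected double-crossover frequency = 0.070 × 0.110 × 0.36 = 0.00277.
Expected number = 0.00277 × 1467 = 4.07 ≈ 4.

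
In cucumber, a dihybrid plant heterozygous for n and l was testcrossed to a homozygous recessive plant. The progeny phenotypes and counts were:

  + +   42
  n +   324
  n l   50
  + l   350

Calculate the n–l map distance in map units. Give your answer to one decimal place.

The two most frequent classes, + l (350) and n + (324), are the parental types, so the F1 was + l / n +.
The recombinant classes are + + and n l: 42 + 50 = 92.
Recombination frequency = 92/766 = 0.1201 ≈ 12.0%, i.e. 12.0 map units.

12.0 map units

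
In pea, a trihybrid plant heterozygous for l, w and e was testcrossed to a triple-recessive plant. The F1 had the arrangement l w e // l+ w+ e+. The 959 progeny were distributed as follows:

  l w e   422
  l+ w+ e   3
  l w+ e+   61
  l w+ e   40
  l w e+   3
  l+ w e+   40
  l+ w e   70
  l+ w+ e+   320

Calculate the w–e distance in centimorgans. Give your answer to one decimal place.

9.0 centimorgans

The two rarest classes, l w e+ and l+ w+ e, are the double crossovers. Comparing them with the parentals, only the e allele has switched, so e is the middle locus and the order is l – e – w.
Crossovers in the e–w interval produce the single-crossover classes l w+ e and l+ w e+ (40 + 40 = 80) plus the double crossovers (6).
RF(e–w) = (80 + 6) / 959 = 86/959 = 0.0897 → 9.0 centimorgans.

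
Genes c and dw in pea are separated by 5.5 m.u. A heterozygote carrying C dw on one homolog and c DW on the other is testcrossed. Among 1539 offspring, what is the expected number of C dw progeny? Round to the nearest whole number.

A map distance of 5.5 m.u. corresponds to a recombination frequency of 0.055.
The F1 is C dw / c DW, so C dw is a parental gamete class with expected frequency (1 − r)/2 = 0.945/2 = 0.4725.
Expected number = 0.4725 × 1539 = 727.18 ≈ 727.

727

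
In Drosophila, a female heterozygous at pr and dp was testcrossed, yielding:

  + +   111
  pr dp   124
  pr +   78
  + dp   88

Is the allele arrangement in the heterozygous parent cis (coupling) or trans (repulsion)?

The two most frequent classes are + + (111) and pr dp (124); these are the parental (non-recombinant) types.
So the F1 carried + + on one chromosome and pr dp on the other — the recessive alleles are on the same chromosome (cis / coupling).

cis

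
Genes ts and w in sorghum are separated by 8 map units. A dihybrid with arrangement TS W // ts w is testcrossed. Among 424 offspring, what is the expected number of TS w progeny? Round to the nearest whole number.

17

A map distance of 8 map units corresponds to a recombination frequency of 0.080.
The F1 is TS W / ts w, so TS w is a recombinant gamete class with expected frequency r/2 = 0.080/2 = 0.0400.
Expected number = 0.0400 × 424 = 16.96 ≈ 17.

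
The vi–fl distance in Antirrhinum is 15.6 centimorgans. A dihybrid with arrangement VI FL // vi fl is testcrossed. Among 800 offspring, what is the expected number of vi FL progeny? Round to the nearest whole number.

62

A map distance of 15.6 centimorgans corresponds to a recombination frequency of 0.156.
The F1 is VI FL / vi fl, so vi FL is a recombinant gamete class with expected frequency r/2 = 0.156/2 = 0.0780.
Expected number = 0.0780 × 800 = 62.40 ≈ 62.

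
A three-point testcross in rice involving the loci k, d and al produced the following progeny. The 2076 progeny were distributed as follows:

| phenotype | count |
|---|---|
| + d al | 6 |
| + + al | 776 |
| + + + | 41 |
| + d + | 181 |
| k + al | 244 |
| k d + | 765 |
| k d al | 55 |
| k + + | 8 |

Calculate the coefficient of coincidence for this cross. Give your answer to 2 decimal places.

The two most frequent reciprocal classes, k d + and + + al, are the parental types, so the F1 was k d + / + + al.
The two rarest classes, k + + and + d al, are the double crossovers. Comparing them with the parentals, only the d allele has switched, so d is the middle locus and the order is al – d – k.
al–d: (96 + 14)/2076 = 0.0530; d–k: (425 + 14)/2076 = 0.2115.
Expected DCO frequency = 0.0530 × 0.2115 ≈ 0.01121; observed = 14/2076 ≈ 0.00674.
Coefficient of coincidence = 0.00674/0.01121 ≈ 0.60.

0.60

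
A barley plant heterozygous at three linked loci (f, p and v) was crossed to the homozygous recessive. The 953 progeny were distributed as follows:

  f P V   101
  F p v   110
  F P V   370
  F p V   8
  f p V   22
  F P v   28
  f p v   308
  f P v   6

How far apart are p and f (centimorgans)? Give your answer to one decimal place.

23.6 centimorgans

The two most frequent reciprocal classes, f p v and F P V, are the parental types, so the F1 was f p v / F P V.
The two rarest classes, f P v and F p V, are the double crossovers. Comparing them with the parentals, only the p allele has switched, so p is the middle locus and the order is f – p – v.
Crossovers in the f–p interval produce the single-crossover classes F p v and f P V (110 + 101 = 211) plus the double crossovers (14).
RF(f–p) = (211 + 14) / 953 = 225/953 = 0.2361 → 23.6 centimorgans.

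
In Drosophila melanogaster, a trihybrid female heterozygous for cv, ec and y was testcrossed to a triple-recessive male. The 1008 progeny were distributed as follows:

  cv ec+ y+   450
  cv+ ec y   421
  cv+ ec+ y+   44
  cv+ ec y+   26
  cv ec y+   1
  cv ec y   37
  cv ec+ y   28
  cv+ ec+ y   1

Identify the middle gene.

The two most frequent reciprocal classes, cv ec+ y+ and cv+ ec y, are the parental types, so the F1 was cv ec+ y+ / cv+ ec y.
The two rarest classes, cv ec y+ and cv+ ec+ y, are the double crossovers. Comparing them with the parentals, only the ec allele has switched, so ec is the middle locus and the order is y – ec – cv.

ec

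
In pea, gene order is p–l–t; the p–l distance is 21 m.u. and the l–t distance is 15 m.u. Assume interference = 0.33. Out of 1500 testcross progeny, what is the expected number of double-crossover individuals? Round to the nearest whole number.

Map distances give recombination frequencies of 0.210 and 0.150 for the two intervals.
With interference 0.33 (so coincidence = 0.67), expected double-crossover frequency = 0.210 × 0.150 × 0.67 = 0.02110.
Expected number = 0.02110 × 1500 = 31.66 ≈ 32.

32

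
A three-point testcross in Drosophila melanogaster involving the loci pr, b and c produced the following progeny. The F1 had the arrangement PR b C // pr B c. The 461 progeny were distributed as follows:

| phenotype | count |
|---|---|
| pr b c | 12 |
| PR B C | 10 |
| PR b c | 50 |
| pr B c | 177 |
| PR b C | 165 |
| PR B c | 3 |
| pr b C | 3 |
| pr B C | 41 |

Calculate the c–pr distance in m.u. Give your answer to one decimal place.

21.0 m.u.

The two rarest classes, pr b C and PR B c, are the double crossovers. Comparing them with the parentals, only the pr allele has switched, so pr is the middle locus and the order is c – pr – b.
Crossovers in the c–pr interval produce the single-crossover classes PR b c and pr B C (50 + 41 = 91) plus the double crossovers (6).
RF(c–pr) = (91 + 6) / 461 = 97/461 = 0.2104 → 21.0 m.u.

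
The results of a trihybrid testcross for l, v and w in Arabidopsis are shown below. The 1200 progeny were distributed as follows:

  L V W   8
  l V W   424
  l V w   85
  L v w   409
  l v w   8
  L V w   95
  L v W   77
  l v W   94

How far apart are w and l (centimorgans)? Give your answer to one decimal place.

The two most frequent reciprocal classes, l V W and L v w, are the parental types, so the F1 was l V W / L v w.
The two rarest classes, L V W and l v w, are the double crossovers. Comparing them with the parentals, only the l allele has switched, so l is the middle locus and the order is w – l – v.
Crossovers in the w–l interval produce the single-crossover classes l V w and L v W (85 + 77 = 162) plus the double crossovers (16).
RF(w–l) = (162 + 16) / 1200 = 178/1200 = 0.1483 → 14.8 centimorgans.

14.8 centimorgans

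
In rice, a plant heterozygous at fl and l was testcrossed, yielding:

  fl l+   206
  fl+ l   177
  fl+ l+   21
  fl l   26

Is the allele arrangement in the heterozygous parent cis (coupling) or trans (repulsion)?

The two most frequent classes are fl+ l (177) and fl l+ (206); these are the parental (non-recombinant) types.
So the F1 carried fl+ l on one chromosome and fl l+ on the other — the recessive alleles are on opposite chromosomes (trans / repulsion).

trans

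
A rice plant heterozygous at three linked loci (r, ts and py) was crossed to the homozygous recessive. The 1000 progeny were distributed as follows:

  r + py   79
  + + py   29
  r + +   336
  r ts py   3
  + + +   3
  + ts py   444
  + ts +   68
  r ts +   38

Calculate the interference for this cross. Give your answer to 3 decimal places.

0.463

The two most frequent reciprocal classes, + ts py and r + +, are the parental types, so the F1 was + ts py / r + +.
The two rarest classes, r ts py and + + +, are the double crossovers. Comparing them with the parentals, only the r allele has switched, so r is the middle locus and the order is py – r – ts.
py–r: (147 + 6)/1000 = 0.1530; r–ts: (67 + 6)/1000 = 0.0730.
Expected DCO frequency = 0.1530 × 0.0730 ≈ 0.01117; observed = 6/1000 ≈ 0.00600.
Coefficient of coincidence = 0.00600/0.01117 ≈ 0.537; interference = 1 − 0.537 = 0.463.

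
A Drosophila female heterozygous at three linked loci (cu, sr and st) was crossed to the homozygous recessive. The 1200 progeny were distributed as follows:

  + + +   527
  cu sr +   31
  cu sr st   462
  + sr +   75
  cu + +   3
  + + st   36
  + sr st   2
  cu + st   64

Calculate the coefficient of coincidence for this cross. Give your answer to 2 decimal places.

The two most frequent reciprocal classes, + + + and cu sr st, are the parental types, so the F1 was + + + / cu sr st.
The two rarest classes, cu + + and + sr st, are the double crossovers. Comparing them with the parentals, only the cu allele has switched, so cu is the middle locus and the order is sr – cu – st.
sr–cu: (139 + 5)/1200 = 0.1200; cu–st: (67 + 5)/1200 = 0.0600.
Expected DCO frequency = 0.1200 × 0.0600 ≈ 0.00720; observed = 5/1200 ≈ 0.00417.
Coefficient of coincidence = 0.00417/0.00720 ≈ 0.58.

0.58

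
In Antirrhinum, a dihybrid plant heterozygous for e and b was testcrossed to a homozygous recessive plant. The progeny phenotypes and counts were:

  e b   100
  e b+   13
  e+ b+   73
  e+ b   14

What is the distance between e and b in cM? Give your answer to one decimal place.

The two most frequent classes, e+ b+ (73) and e b (100), are the parental types, so the F1 was e+ b+ / e b.
The recombinant classes are e+ b and e b+: 14 + 13 = 27.
Recombination frequency = 27/200 = 0.1350 ≈ 13.5%, i.e. 13.5 cM.

13.5 cM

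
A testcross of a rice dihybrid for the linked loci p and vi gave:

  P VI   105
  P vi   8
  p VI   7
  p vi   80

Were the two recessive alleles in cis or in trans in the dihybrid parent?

cis

The two most frequent classes are P VI (105) and p vi (80); these are the parental (non-recombinant) types.
So the F1 carried P VI on one chromosome and p vi on the other — the recessive alleles are on the same chromosome (cis / coupling).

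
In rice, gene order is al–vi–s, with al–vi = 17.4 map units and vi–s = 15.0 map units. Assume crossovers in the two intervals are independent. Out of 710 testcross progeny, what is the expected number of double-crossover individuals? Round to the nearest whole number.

Map distances give recombination frequencies of 0.174 and 0.150 for the two intervals.
With no interference, expected double-crossover frequency = 0.174 × 0.150 = 0.02610.
Expected number = 0.02610 × 710 = 18.53 ≈ 19.

19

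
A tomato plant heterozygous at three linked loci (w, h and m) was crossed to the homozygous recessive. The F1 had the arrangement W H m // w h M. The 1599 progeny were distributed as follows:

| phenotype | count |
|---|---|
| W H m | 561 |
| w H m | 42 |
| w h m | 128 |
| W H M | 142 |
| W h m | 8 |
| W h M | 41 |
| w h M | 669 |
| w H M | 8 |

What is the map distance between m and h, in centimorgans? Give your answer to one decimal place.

17.9 centimorgans

The two rarest classes, W h m and w H M, are the double crossovers. Comparing them with the parentals, only the h allele has switched, so h is the middle locus and the order is w – h – m.
Crossovers in the h–m interval produce the single-crossover classes W H M and w h m (142 + 128 = 270) plus the double crossovers (16).
RF(h–m) = (270 + 16) / 1599 = 286/1599 = 0.1789 → 17.9 centimorgans.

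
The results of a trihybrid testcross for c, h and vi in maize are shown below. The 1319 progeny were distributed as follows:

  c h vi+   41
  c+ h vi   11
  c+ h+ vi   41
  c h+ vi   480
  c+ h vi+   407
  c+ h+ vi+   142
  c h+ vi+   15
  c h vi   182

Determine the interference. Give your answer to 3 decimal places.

The two most frequent reciprocal classes, c+ h vi+ and c h+ vi, are the parental types, so the F1 was c+ h vi+ / c h+ vi.
The two rarest classes, c+ h vi and c h+ vi+, are the double crossovers. Comparing them with the parentals, only the vi allele has switched, so vi is the middle locus and the order is c – vi – h.
c–vi: (82 + 26)/1319 = 0.0819; vi–h: (324 + 26)/1319 = 0.2654.
Expected DCO frequency = 0.0819 × 0.2654 ≈ 0.02174; observed = 26/1319 ≈ 0.01971.
Coefficient of coincidence = 0.01971/0.02174 ≈ 0.907; interference = 1 − 0.907 = 0.093.

0.093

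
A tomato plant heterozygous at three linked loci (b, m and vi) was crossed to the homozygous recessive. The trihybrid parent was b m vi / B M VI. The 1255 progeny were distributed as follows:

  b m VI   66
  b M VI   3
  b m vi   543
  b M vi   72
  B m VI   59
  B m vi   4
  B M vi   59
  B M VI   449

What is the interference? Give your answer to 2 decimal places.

0.52

The two rarest classes, B m vi and b M VI, are the double crossovers. Comparing them with the parentals, only the b allele has switched, so b is the middle locus and the order is vi – b – m.
vi–b: (125 + 7)/1255 = 0.1052; b–m: (131 + 7)/1255 = 0.1100.
Expected DCO frequency = 0.1052 × 0.1100 ≈ 0.01157; observed = 7/1255 ≈ 0.00558.
Coefficient of coincidence = 0.00558/0.01157 ≈ 0.48; interference = 1 − 0.48 = 0.52.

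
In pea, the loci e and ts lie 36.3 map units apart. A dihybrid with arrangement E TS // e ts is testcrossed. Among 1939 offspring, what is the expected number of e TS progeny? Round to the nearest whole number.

A map distance of 36.3 map units corresponds to a recombination frequency of 0.363.
The F1 is E TS / e ts, so e TS is a recombinant gamete class with expected frequency r/2 = 0.363/2 = 0.1815.
Expected number = 0.1815 × 1939 = 351.93 ≈ 352.

352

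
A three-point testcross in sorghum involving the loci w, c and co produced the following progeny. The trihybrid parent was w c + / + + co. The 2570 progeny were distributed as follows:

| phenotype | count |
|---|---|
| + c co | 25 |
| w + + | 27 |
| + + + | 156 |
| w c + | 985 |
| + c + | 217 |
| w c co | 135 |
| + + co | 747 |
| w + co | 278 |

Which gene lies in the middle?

c

The two rarest classes, w + + and + c co, are the double crossovers. Comparing them with the parentals, only the c allele has switched, so c is the middle locus and the order is co – c – w.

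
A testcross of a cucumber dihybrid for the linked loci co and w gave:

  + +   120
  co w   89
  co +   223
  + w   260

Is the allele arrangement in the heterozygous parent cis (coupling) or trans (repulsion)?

trans

The two most frequent classes are + w (260) and co + (223); these are the parental (non-recombinant) types.
So the F1 carried + w on one chromosome and co + on the other — the recessive alleles are on opposite chromosomes (trans / repulsion).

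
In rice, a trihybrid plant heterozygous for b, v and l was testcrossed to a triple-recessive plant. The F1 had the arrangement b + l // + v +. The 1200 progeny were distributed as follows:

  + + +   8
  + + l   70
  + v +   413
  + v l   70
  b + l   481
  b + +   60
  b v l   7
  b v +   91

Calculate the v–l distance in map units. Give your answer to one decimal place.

12.1 map units

The two rarest classes, b v l and + + +, are the double crossovers. Comparing them with the parentals, only the v allele has switched, so v is the middle locus and the order is b – v – l.
Crossovers in the v–l interval produce the single-crossover classes b + + and + v l (60 + 70 = 130) plus the double crossovers (15).
RF(v–l) = (130 + 15) / 1200 = 145/1200 = 0.1208 → 12.1 map units.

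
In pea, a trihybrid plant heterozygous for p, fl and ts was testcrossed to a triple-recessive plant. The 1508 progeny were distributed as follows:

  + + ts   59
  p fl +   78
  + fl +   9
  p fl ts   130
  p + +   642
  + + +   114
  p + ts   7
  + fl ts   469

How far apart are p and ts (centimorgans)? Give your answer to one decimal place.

17.2 centimorgans

The two most frequent reciprocal classes, + fl ts and p + +, are the parental types, so the F1 was + fl ts / p + +.
The two rarest classes, + fl + and p + ts, are the double crossovers. Comparing them with the parentals, only the ts allele has switched, so ts is the middle locus and the order is fl – ts – p.
Crossovers in the ts–p interval produce the single-crossover classes p fl ts and + + + (130 + 114 = 244) plus the double crossovers (16).
RF(ts–p) = (244 + 16) / 1508 = 260/1508 = 0.1724 → 17.2 centimorgans.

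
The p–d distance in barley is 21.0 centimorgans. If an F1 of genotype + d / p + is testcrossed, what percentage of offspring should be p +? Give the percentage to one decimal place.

A map distance of 21.0 centimorgans corresponds to a recombination frequency of 0.210.
The F1 is + d / p +, so p + is a parental gamete class with expected frequency (1 − r)/2 = 0.790/2 = 0.3950.
That is 0.3950 = 39.5% of the progeny.

39.5%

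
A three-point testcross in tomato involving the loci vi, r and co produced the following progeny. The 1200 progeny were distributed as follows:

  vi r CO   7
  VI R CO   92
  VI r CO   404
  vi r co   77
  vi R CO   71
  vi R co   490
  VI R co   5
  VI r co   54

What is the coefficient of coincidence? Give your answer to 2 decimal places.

The two most frequent reciprocal classes, vi R co and VI r CO, are the parental types, so the F1 was vi R co / VI r CO.
The two rarest classes, VI R co and vi r CO, are the double crossovers. Comparing them with the parentals, only the vi allele has switched, so vi is the middle locus and the order is r – vi – co.
r–vi: (169 + 12)/1200 = 0.1508; vi–co: (125 + 12)/1200 = 0.1142.
Expected DCO frequency = 0.1508 × 0.1142 ≈ 0.01722; observed = 12/1200 ≈ 0.01000.
Coefficient of coincidence = 0.01000/0.01722 ≈ 0.58.

0.58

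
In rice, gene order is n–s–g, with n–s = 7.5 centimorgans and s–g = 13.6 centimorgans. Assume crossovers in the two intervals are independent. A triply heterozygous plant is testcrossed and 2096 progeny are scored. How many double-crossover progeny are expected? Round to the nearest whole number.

Map distances give recombination frequencies of 0.075 and 0.136 for the two intervals.
With no interference, expected double-crossover frequency = 0.075 × 0.136 = 0.01020.
Expected number = 0.01020 × 2096 = 21.38 ≈ 21.

21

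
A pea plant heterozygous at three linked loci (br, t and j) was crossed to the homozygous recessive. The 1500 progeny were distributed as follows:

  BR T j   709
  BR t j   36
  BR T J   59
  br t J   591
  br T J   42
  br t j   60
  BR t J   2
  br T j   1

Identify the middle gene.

br

The two most frequent reciprocal classes, br t J and BR T j, are the parental types, so the F1 was br t J / BR T j.
The two rarest classes, BR t J and br T j, are the double crossovers. Comparing them with the parentals, only the br allele has switched, so br is the middle locus and the order is j – br – t.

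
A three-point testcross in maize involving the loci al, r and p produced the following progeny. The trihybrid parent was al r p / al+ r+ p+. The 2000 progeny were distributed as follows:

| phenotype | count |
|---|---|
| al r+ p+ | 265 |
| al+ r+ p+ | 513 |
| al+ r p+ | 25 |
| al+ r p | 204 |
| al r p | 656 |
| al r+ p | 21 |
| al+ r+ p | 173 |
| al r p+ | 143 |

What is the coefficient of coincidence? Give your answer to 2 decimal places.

0.49

The two rarest classes, al r+ p and al+ r p+, are the double crossovers. Comparing them with the parentals, only the r allele has switched, so r is the middle locus and the order is p – r – al.
p–r: (316 + 46)/2000 = 0.1810; r–al: (469 + 46)/2000 = 0.2575.
Expected DCO frequency = 0.1810 × 0.2575 ≈ 0.04661; observed = 46/2000 ≈ 0.02300.
Coefficient of coincidence = 0.02300/0.04661 ≈ 0.49.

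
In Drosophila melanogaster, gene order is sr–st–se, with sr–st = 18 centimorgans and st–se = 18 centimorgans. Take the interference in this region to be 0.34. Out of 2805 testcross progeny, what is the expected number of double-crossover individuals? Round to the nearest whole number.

60

Map distances give recombination frequencies of 0.180 and 0.180 for the two intervals.
With interference 0.34 (so coincidence = 0.66), expected double-crossover frequency = 0.180 × 0.180 × 0.66 = 0.02138.
Expected number = 0.02138 × 2805 = 59.98 ≈ 60.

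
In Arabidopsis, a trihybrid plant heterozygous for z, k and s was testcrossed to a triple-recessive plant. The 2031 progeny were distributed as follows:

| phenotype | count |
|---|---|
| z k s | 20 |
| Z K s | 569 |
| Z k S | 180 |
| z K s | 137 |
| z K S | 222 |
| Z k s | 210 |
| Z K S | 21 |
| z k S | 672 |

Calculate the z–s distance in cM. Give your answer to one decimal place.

17.6 cM

The two most frequent reciprocal classes, z k S and Z K s, are the parental types, so the F1 was z k S / Z K s.
The two rarest classes, z k s and Z K S, are the double crossovers. Comparing them with the parentals, only the s allele has switched, so s is the middle locus and the order is k – s – z.
Crossovers in the s–z interval produce the single-crossover classes Z k S and z K s (180 + 137 = 317) plus the double crossovers (41).
RF(s–z) = (317 + 41) / 2031 = 358/2031 = 0.1763 → 17.6 cM.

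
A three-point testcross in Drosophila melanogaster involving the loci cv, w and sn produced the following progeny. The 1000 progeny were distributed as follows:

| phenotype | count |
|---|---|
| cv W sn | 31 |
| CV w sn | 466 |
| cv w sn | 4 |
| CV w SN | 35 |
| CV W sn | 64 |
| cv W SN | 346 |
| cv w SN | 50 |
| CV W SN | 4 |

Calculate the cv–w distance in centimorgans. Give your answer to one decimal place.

The two most frequent reciprocal classes, cv W SN and CV w sn, are the parental types, so the F1 was cv W SN / CV w sn.
The two rarest classes, CV W SN and cv w sn, are the double crossovers. Comparing them with the parentals, only the cv allele has switched, so cv is the middle locus and the order is sn – cv – w.
Crossovers in the cv–w interval produce the single-crossover classes cv w SN and CV W sn (50 + 64 = 114) plus the double crossovers (8).
RF(cv–w) = (114 + 8) / 1000 = 122/1000 = 0.1220 → 12.2 centimorgans.

12.2 centimorgans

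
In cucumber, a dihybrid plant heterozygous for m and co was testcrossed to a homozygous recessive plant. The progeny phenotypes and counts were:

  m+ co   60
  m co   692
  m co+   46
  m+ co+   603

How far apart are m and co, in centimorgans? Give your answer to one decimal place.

7.6 centimorgans

The two most frequent classes, m+ co+ (603) and m co (692), are the parental types, so the F1 was m+ co+ / m co.
The recombinant classes are m+ co and m co+: 60 + 46 = 106.
Recombination frequency = 106/1401 = 0.0757 ≈ 7.6%, i.e. 7.6 centimorgans.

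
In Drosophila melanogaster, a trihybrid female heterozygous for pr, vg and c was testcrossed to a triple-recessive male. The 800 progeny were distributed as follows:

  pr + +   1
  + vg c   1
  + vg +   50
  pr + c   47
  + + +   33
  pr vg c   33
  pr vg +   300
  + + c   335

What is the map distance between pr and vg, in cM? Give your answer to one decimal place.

The two most frequent reciprocal classes, + + c and pr vg +, are the parental types, so the F1 was + + c / pr vg +.
The two rarest classes, + vg c and pr + +, are the double crossovers. Comparing them with the parentals, only the vg allele has switched, so vg is the middle locus and the order is c – vg – pr.
Crossovers in the vg–pr interval produce the single-crossover classes pr + c and + vg + (47 + 50 = 97) plus the double crossovers (2).
RF(vg–pr) = (97 + 2) / 800 = 99/800 = 0.1237 → 12.4 cM.

12.4 cM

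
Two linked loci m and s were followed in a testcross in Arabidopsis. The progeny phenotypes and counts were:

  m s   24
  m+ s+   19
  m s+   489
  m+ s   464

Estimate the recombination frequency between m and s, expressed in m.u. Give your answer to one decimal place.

The two most frequent classes, m+ s (464) and m s+ (489), are the parental types, so the F1 was m+ s / m s+.
The recombinant classes are m+ s+ and m s: 19 + 24 = 43.
Recombination frequency = 43/996 = 0.0432 ≈ 4.3%, i.e. 4.3 m.u.

4.3 m.u.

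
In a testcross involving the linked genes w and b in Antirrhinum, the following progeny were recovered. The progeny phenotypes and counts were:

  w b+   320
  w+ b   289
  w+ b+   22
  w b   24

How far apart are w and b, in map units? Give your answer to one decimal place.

7.0 map units

The two most frequent classes, w+ b (289) and w b+ (320), are the parental types, so the F1 was w+ b / w b+.
The recombinant classes are w+ b+ and w b: 22 + 24 = 46.
Recombination frequency = 46/655 = 0.0702 ≈ 7.0%, i.e. 7.0 map units.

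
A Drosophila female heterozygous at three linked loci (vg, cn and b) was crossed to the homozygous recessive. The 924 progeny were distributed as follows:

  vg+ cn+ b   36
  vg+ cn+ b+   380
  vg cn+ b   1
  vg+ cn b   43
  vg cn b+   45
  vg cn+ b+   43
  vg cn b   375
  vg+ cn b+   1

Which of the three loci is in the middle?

cn

The two most frequent reciprocal classes, vg cn b and vg+ cn+ b+, are the parental types, so the F1 was vg cn b / vg+ cn+ b+.
The two rarest classes, vg cn+ b and vg+ cn b+, are the double crossovers. Comparing them with the parentals, only the cn allele has switched, so cn is the middle locus and the order is b – cn – vg.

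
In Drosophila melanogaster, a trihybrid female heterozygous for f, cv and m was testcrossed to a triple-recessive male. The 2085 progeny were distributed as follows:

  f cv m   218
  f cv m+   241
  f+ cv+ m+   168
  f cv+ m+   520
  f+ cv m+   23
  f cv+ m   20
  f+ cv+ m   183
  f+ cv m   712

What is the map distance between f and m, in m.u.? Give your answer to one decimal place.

The two most frequent reciprocal classes, f+ cv m and f cv+ m+, are the parental types, so the F1 was f+ cv m / f cv+ m+.
The two rarest classes, f+ cv m+ and f cv+ m, are the double crossovers. Comparing them with the parentals, only the m allele has switched, so m is the middle locus and the order is f – m – cv.
Crossovers in the f–m interval produce the single-crossover classes f cv m and f+ cv+ m+ (218 + 168 = 386) plus the double crossovers (43).
RF(f–m) = (386 + 43) / 2085 = 429/2085 = 0.2058 → 20.6 m.u.

20.6 m.u.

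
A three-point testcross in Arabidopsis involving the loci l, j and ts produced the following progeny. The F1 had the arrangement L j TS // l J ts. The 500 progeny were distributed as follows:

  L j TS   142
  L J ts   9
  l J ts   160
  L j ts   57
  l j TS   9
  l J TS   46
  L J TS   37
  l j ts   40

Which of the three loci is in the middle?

The two rarest classes, l j TS and L J ts, are the double crossovers. Comparing them with the parentals, only the l allele has switched, so l is the middle locus and the order is ts – l – j.

l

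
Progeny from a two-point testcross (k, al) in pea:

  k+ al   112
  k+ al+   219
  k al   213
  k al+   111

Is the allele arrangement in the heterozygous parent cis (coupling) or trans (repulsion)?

cis

The two most frequent classes are k+ al+ (219) and k al (213); these are the parental (non-recombinant) types.
So the F1 carried k+ al+ on one chromosome and k al on the other — the recessive alleles are on the same chromosome (cis / coupling).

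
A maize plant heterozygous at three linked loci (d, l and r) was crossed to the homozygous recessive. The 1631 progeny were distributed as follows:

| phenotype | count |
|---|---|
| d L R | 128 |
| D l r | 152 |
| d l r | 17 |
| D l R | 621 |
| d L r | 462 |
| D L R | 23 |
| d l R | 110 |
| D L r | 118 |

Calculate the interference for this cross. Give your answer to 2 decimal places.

The two most frequent reciprocal classes, D l R and d L r, are the parental types, so the F1 was D l R / d L r.
The two rarest classes, D L R and d l r, are the double crossovers. Comparing them with the parentals, only the l allele has switched, so l is the middle locus and the order is d – l – r.
d–l: (228 + 40)/1631 = 0.1643; l–r: (280 + 40)/1631 = 0.1962.
Expected DCO frequency = 0.1643 × 0.1962 ≈ 0.03224; observed = 40/1631 ≈ 0.02452.
Coefficient of coincidence = 0.02452/0.03224 ≈ 0.76; interference = 1 − 0.76 = 0.24.

0.24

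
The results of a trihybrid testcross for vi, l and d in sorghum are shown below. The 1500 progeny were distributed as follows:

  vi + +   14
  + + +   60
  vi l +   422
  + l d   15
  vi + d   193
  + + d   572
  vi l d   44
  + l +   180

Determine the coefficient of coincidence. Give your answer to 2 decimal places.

The two most frequent reciprocal classes, + + d and vi l +, are the parental types, so the F1 was + + d / vi l +.
The two rarest classes, + l d and vi + +, are the double crossovers. Comparing them with the parentals, only the l allele has switched, so l is the middle locus and the order is d – l – vi.
d–l: (104 + 29)/1500 = 0.0887; l–vi: (373 + 29)/1500 = 0.2680.
Expected DCO frequency = 0.0887 × 0.2680 ≈ 0.02377; observed = 29/1500 ≈ 0.01933.
Coefficient of coincidence = 0.01933/0.02377 ≈ 0.81.

0.81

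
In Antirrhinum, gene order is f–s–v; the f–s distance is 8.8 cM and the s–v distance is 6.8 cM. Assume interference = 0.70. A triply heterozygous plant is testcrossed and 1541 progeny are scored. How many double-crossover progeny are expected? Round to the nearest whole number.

3

Map distances give recombination frequencies of 0.088 and 0.068 for the two intervals.
With interference 0.70 (so coincidence = 0.30), expected double-crossover frequency = 0.088 × 0.068 × 0.30 = 0.00180.
Expected number = 0.00180 × 1541 = 2.77 ≈ 3.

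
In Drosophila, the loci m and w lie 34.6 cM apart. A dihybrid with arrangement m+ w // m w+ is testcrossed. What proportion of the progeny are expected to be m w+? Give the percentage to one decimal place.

A map distance of 34.6 cM corresponds to a recombination frequency of 0.346.
The F1 is m+ w / m w+, so m w+ is a parental gamete class with expected frequency (1 − r)/2 = 0.654/2 = 0.3270.
That is 0.3270 = 32.7% of the progeny.

32.7%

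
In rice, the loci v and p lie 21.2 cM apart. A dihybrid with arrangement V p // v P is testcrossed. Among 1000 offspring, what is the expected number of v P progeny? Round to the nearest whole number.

A map distance of 21.2 cM corresponds to a recombination frequency of 0.212.
The F1 is V p / v P, so v P is a parental gamete class with expected frequency (1 − r)/2 = 0.788/2 = 0.3940.
Expected number = 0.3940 × 1000 = 394.00 ≈ 394.

394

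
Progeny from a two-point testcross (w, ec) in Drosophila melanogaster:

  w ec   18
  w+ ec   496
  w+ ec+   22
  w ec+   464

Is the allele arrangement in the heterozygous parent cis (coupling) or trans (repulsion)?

trans

The two most frequent classes are w+ ec (496) and w ec+ (464); these are the parental (non-recombinant) types.
So the F1 carried w+ ec on one chromosome and w ec+ on the other — the recessive alleles are on opposite chromosomes (trans / repulsion).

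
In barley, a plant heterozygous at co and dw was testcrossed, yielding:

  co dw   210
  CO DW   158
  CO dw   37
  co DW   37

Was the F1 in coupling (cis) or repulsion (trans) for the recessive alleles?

cis

The two most frequent classes are CO DW (158) and co dw (210); these are the parental (non-recombinant) types.
So the F1 carried CO DW on one chromosome and co dw on the other — the recessive alleles are on the same chromosome (cis / coupling).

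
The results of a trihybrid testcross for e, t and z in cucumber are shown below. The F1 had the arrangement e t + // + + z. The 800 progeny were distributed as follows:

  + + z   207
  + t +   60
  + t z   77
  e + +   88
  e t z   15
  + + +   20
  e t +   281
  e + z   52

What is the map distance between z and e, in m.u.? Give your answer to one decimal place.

The two rarest classes, e t z and + + +, are the double crossovers. Comparing them with the parentals, only the z allele has switched, so z is the middle locus and the order is t – z – e.
Crossovers in the z–e interval produce the single-crossover classes + t + and e + z (60 + 52 = 112) plus the double crossovers (35).
RF(z–e) = (112 + 35) / 800 = 147/800 = 0.1837 → 18.4 m.u.

18.4 m.u.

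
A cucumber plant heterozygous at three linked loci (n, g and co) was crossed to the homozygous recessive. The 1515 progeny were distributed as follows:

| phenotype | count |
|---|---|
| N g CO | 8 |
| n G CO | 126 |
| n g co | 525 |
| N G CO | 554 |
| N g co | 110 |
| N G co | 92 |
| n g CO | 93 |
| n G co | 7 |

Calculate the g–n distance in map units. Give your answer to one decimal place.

The two most frequent reciprocal classes, N G CO and n g co, are the parental types, so the F1 was N G CO / n g co.
The two rarest classes, N g CO and n G co, are the double crossovers. Comparing them with the parentals, only the g allele has switched, so g is the middle locus and the order is n – g – co.
Crossovers in the n–g interval produce the single-crossover classes n G CO and N g co (126 + 110 = 236) plus the double crossovers (15).
RF(n–g) = (236 + 15) / 1515 = 251/1515 = 0.1657 → 16.6 map units.

16.6 map units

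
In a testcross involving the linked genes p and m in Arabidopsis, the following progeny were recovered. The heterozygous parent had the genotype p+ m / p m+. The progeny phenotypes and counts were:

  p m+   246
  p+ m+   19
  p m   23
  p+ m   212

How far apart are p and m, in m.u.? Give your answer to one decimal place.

8.4 m.u.

The recombinant classes are p+ m+ and p m: 19 + 23 = 42.
Recombination frequency = 42/500 = 0.0840 ≈ 8.4%, i.e. 8.4 m.u.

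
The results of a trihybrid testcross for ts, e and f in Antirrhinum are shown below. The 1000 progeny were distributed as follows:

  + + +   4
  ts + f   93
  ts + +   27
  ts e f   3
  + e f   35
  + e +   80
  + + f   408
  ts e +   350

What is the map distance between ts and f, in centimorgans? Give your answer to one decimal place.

18.0 centimorgans

The two most frequent reciprocal classes, + + f and ts e +, are the parental types, so the F1 was + + f / ts e +.
The two rarest classes, + + + and ts e f, are the double crossovers. Comparing them with the parentals, only the f allele has switched, so f is the middle locus and the order is e – f – ts.
Crossovers in the f–ts interval produce the single-crossover classes ts + f and + e + (93 + 80 = 173) plus the double crossovers (7).
RF(f–ts) = (173 + 7) / 1000 = 180/1000 = 0.1800 → 18.0 centimorgans.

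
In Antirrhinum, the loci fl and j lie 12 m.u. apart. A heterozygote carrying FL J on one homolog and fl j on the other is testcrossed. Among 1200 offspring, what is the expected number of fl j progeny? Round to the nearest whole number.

528

A map distance of 12 m.u. corresponds to a recombination frequency of 0.120.
The F1 is FL J / fl j, so fl j is a parental gamete class with expected frequency (1 − r)/2 = 0.880/2 = 0.4400.
Expected number = 0.4400 × 1200 = 528.00 ≈ 528.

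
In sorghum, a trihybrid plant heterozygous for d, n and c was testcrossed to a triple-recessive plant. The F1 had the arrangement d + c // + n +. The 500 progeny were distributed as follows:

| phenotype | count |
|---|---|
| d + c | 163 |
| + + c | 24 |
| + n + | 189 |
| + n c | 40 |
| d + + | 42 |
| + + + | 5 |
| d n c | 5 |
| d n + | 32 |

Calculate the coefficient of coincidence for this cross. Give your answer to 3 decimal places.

The two rarest classes, d n c and + + +, are the double crossovers. Comparing them with the parentals, only the n allele has switched, so n is the middle locus and the order is c – n – d.
c–n: (82 + 10)/500 = 0.1840; n–d: (56 + 10)/500 = 0.1320.
Expected DCO frequency = 0.1840 × 0.1320 ≈ 0.02429; observed = 10/500 ≈ 0.02000.
Coefficient of coincidence = 0.02000/0.02429 ≈ 0.823.

0.823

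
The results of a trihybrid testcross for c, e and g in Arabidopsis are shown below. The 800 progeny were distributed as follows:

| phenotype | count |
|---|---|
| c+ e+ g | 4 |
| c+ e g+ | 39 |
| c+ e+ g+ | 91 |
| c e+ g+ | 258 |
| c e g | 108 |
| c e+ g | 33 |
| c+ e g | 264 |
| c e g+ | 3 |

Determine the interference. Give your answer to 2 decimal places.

0.66

The two most frequent reciprocal classes, c e+ g+ and c+ e g, are the parental types, so the F1 was c e+ g+ / c+ e g.
The two rarest classes, c e g+ and c+ e+ g, are the double crossovers. Comparing them with the parentals, only the e allele has switched, so e is the middle locus and the order is c – e – g.
c–e: (199 + 7)/800 = 0.2575; e–g: (72 + 7)/800 = 0.0988.
Expected DCO frequency = 0.2575 × 0.0988 ≈ 0.02544; observed = 7/800 ≈ 0.00875.
Coefficient of coincidence = 0.00875/0.02544 ≈ 0.34; interference = 1 − 0.34 = 0.66.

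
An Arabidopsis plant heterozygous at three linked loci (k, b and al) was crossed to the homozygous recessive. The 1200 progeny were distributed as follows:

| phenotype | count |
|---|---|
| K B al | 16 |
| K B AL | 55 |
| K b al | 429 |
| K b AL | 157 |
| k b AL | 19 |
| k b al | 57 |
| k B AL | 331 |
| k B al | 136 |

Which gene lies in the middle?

b

The two most frequent reciprocal classes, K b al and k B AL, are the parental types, so the F1 was K b al / k B AL.
The two rarest classes, K B al and k b AL, are the double crossovers. Comparing them with the parentals, only the b allele has switched, so b is the middle locus and the order is k – b – al.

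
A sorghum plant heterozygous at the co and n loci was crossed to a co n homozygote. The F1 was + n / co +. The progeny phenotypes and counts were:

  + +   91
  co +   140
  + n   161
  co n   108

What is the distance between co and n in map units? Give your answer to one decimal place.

The recombinant classes are + + and co n: 91 + 108 = 199.
Recombination frequency = 199/500 = 0.3980 ≈ 39.8%, i.e. 39.8 map units.

39.8 map units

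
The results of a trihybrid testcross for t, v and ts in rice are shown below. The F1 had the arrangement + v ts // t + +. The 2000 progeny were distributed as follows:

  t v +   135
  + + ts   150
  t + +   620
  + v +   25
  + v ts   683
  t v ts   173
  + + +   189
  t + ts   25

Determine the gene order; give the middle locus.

ts

The two rarest classes, + v + and t + ts, are the double crossovers. Comparing them with the parentals, only the ts allele has switched, so ts is the middle locus and the order is t – ts – v.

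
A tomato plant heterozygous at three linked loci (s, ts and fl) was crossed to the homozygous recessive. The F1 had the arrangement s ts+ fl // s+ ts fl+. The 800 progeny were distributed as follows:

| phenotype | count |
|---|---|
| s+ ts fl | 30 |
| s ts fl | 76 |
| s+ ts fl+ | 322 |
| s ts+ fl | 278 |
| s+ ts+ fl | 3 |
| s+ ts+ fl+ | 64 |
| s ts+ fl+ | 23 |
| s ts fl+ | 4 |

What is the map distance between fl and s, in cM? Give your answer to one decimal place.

7.5 cM

The two rarest classes, s+ ts+ fl and s ts fl+, are the double crossovers. Comparing them with the parentals, only the s allele has switched, so s is the middle locus and the order is ts – s – fl.
Crossovers in the s–fl interval produce the single-crossover classes s ts+ fl+ and s+ ts fl (23 + 30 = 53) plus the double crossovers (7).
RF(s–fl) = (53 + 7) / 800 = 60/800 = 0.0750 → 7.5 cM.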